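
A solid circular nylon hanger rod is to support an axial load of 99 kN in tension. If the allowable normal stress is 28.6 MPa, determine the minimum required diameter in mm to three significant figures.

Required area A ≥ P/σ_allow = 99000/28.6 = 3462 mm².
For a solid circular section, d ≥ √(4A/π) = 66.39 mm.

66.4 mm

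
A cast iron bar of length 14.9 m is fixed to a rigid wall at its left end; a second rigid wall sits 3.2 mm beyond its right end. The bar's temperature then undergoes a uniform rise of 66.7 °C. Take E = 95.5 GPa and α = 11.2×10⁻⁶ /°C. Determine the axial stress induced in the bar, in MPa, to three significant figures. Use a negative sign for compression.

Free thermal expansion αLΔT = 11.2e-6 · 14900 · 66.7 = 11.13 mm.
The walls engage after the gap closes; constrained expansion = 11.13 − 3.2 = 7.931 mm.
The walls impose strain ε = −(7.931)/14900 = -5.3227e-04; σ = Eε = 95500 · -5.3227e-04 = -50.83 MPa.

-50.8 MPa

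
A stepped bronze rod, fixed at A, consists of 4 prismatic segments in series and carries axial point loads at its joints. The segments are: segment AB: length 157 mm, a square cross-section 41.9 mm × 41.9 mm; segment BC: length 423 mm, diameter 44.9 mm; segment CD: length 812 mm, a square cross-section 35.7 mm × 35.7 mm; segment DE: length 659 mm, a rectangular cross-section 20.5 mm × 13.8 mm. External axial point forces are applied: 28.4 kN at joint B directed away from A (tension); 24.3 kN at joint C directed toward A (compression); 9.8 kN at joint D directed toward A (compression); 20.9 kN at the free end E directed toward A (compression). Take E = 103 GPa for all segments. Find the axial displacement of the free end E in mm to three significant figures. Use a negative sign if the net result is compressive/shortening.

-0.828 mm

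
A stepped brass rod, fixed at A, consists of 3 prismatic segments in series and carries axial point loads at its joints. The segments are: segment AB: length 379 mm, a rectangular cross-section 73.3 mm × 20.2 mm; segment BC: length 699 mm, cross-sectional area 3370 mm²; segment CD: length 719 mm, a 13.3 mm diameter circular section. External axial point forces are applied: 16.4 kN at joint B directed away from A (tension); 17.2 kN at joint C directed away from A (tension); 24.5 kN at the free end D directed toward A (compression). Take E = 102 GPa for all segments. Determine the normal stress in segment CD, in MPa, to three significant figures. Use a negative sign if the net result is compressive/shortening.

Internal axial forces (sectioning from the free end, tension +): N_CD = -24.5 kN, N_BC = -7.3 kN, N_AB = 9.1 kN.
A_CD = 138.9 mm².
σ_CD = N_CD/A_CD = -24500/138.9 = -176.3 MPa.

-176 MPa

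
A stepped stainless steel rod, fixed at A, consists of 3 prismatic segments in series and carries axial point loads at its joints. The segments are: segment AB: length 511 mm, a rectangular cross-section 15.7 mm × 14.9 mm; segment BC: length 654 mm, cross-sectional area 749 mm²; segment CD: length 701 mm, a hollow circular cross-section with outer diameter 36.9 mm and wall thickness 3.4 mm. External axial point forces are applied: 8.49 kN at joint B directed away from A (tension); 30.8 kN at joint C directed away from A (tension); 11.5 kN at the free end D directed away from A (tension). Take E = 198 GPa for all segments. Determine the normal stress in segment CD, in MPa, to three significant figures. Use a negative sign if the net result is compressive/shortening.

Internal axial forces (sectioning from the free end, tension +): N_CD = 11.5 kN, N_BC = 42.3 kN, N_AB = 50.79 kN.
A_CD = 357.8 mm².
σ_CD = N_CD/A_CD = 11500/357.8 = 32.14 MPa.

32.1 MPa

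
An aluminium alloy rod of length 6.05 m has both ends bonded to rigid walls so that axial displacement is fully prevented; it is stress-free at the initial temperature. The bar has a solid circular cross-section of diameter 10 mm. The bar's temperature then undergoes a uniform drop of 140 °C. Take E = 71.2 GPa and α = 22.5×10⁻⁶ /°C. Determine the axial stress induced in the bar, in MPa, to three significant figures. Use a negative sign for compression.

Free thermal expansion αLΔT = 22.5e-6 · 6050 · -140 = -19.06 mm.
The walls impose strain ε = −(-19.06)/6050 = 3.1500e-03; σ = Eε = 71200 · 3.1500e-03 = 224.3 MPa.

224 MPa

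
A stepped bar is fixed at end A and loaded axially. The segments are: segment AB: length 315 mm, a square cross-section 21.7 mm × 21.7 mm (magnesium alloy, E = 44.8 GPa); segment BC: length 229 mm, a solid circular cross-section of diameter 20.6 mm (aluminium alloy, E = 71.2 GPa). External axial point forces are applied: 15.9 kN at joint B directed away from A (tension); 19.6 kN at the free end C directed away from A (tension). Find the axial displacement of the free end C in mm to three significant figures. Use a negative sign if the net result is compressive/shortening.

Internal axial forces (sectioning from the free end, tension +): N_BC = 19.6 kN, N_AB = 35.5 kN.
A_AB = 470.9 mm².
A_BC = 333.3 mm².
δ_AB = 35500·315/(470.9·44800) = 0.5301 mm
δ_BC = 19600·229/(333.3·71200) = 0.1891 mm
δ = Σδ_i = 0.7192 mm.

0.719 mm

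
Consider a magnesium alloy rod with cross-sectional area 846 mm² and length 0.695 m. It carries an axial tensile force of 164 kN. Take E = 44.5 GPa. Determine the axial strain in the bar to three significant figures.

0.00436

σ = N/A = 193.9 MPa; ε = σ/E = 193.9/44500 = 4.356e-03.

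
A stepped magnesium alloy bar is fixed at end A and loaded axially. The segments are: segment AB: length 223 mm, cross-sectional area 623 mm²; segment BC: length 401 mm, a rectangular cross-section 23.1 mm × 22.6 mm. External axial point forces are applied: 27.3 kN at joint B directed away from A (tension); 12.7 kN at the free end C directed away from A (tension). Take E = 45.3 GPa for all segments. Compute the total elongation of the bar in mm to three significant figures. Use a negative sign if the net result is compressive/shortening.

Internal axial forces (sectioning from the free end, tension +): N_BC = 12.7 kN, N_AB = 40 kN.
A_BC = 522.1 mm².
δ_AB = 40000·223/(623·45300) = 0.3161 mm
δ_BC = 12700·401/(522.1·45300) = 0.2153 mm
δ = Σδ_i = 0.5314 mm.

0.531 mm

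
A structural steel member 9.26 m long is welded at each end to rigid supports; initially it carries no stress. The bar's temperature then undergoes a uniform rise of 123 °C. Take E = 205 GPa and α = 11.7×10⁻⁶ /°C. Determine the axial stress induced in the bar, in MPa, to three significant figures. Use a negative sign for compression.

Free thermal expansion αLΔT = 11.7e-6 · 9260 · 123 = 13.33 mm.
The walls impose strain ε = −(13.33)/9260 = -1.4391e-03; σ = Eε = 205000 · -1.4391e-03 = -295 MPa.

-295 MPa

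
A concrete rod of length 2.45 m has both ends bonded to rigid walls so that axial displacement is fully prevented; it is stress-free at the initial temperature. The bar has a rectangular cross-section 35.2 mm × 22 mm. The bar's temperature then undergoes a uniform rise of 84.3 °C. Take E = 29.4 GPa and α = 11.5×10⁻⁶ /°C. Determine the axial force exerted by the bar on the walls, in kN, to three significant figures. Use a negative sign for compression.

-22.1 kN

Free thermal expansion αLΔT = 11.5e-6 · 2450 · 84.3 = 2.375 mm.
The walls impose strain ε = −(2.375)/2450 = -9.6945e-04; σ = Eε = 29400 · -9.6945e-04 = -28.5 MPa.
Wall reaction R = σ·A = -28.5·774.4 = -22070 N = -22.07 kN.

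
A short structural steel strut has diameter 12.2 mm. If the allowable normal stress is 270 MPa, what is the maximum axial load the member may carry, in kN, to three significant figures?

A = 116.9 mm².
P_max = σ_allow · A = 270 · 116.9 = 31560 N = 31.56 kN.

31.6 kN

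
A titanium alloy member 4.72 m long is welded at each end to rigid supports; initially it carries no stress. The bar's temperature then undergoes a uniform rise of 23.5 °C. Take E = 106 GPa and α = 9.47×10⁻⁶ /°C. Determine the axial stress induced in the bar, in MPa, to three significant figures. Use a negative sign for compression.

-23.6 MPa

Free thermal expansion αLΔT = 9.47e-6 · 4720 · 23.5 = 1.05 mm.
The walls impose strain ε = −(1.05)/4720 = -2.2255e-04; σ = Eε = 106000 · -2.2255e-04 = -23.59 MPa.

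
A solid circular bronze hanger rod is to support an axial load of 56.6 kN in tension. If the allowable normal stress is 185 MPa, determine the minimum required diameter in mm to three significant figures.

Required area A ≥ P/σ_allow = 56600/185 = 305.9 mm².
For a solid circular section, d ≥ √(4A/π) = 19.74 mm.

19.7 mm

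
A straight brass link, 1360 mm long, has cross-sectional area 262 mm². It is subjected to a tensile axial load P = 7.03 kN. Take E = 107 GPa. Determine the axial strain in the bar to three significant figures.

σ = N/A = 26.83 MPa; ε = σ/E = 26.83/107000 = 2.508e-04.

2.51e-04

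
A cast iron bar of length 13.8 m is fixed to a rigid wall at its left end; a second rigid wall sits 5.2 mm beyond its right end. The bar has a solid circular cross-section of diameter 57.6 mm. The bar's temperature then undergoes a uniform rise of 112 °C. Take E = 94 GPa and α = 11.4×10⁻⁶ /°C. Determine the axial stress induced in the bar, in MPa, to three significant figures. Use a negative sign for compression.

-84.6 MPa

Free thermal expansion αLΔT = 11.4e-6 · 13800 · 112 = 17.62 mm.
The walls engage after the gap closes; constrained expansion = 17.62 − 5.2 = 12.42 mm.
The walls impose strain ε = −(12.42)/13800 = -8.9999e-04; σ = Eε = 94000 · -8.9999e-04 = -84.6 MPa.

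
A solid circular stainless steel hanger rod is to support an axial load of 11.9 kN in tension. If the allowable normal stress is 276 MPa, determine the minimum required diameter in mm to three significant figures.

7.41 mm

Required area A ≥ P/σ_allow = 11900/276 = 43.12 mm².
For a solid circular section, d ≥ √(4A/π) = 7.409 mm.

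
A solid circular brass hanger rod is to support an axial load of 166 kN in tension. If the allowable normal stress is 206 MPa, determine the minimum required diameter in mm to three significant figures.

32.0 mm

Required area A ≥ P/σ_allow = 166000/206 = 805.8 mm².
For a solid circular section, d ≥ √(4A/π) = 32.03 mm.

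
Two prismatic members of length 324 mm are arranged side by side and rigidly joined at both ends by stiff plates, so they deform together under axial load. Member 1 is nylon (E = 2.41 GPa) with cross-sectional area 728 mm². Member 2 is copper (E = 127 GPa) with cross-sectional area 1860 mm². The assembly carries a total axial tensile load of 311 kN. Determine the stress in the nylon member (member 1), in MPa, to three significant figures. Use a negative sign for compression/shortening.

3.15 MPa

Equal strain + equilibrium ⇒ each member carries load in proportion to AE: A₁E₁ = 1754000 N, A₂E₂ = 236200000 N, ΣAE = 238000000 N.
σ₁ = P·E₁/ΣAE = 311000·2410/238000000 = 3.15 MPa.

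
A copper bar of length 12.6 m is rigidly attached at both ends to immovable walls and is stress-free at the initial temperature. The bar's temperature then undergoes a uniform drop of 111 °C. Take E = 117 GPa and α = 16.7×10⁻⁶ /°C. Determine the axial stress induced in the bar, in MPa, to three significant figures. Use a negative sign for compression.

217 MPa

Free thermal expansion αLΔT = 16.7e-6 · 12600 · -111 = -23.36 mm.
The walls impose strain ε = −(-23.36)/12600 = 1.8537e-03; σ = Eε = 117000 · 1.8537e-03 = 216.9 MPa.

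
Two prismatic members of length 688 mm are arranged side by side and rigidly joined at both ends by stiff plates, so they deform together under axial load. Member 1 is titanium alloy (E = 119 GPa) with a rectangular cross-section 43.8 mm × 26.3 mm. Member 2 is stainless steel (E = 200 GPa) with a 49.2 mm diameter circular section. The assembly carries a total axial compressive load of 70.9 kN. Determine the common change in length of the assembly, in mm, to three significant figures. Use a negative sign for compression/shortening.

-0.0943 mm

A_1 = 1152 mm².
A_2 = 1901 mm².
Equal strain + equilibrium ⇒ each member carries load in proportion to AE: A₁E₁ = 137100000 N, A₂E₂ = 380200000 N, ΣAE = 517300000 N.
δ = PL/ΣAE = -70900·688/517300000 = -0.09429 mm.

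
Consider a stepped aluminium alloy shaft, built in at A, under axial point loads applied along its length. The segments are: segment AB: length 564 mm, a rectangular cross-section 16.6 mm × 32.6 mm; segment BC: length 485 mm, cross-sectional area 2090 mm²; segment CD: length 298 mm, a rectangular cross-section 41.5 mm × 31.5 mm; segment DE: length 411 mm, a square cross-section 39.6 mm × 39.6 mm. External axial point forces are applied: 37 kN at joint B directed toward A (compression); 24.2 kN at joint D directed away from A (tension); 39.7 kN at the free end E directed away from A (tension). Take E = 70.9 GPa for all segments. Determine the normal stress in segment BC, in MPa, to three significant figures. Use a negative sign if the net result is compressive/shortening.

30.6 MPa

Internal axial forces (sectioning from the free end, tension +): N_DE = 39.7 kN, N_CD = 63.9 kN, N_BC = 63.9 kN, N_AB = 26.9 kN.
σ_BC = N_BC/A_BC = 63900/2090 = 30.57 MPa.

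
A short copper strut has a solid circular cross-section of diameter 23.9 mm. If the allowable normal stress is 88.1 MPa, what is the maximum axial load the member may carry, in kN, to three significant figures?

39.5 kN

A = 448.6 mm².
P_max = σ_allow · A = 88.1 · 448.6 = 39520 N = 39.52 kN.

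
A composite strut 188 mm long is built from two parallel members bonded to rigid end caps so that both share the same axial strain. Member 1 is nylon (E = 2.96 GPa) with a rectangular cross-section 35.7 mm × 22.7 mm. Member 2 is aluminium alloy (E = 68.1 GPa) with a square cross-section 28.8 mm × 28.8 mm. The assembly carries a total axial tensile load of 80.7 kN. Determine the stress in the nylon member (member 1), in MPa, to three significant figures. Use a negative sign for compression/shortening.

A_1 = 810.4 mm².
A_2 = 829.4 mm².
Equal strain + equilibrium ⇒ each member carries load in proportion to AE: A₁E₁ = 2399000 N, A₂E₂ = 56480000 N, ΣAE = 58880000 N.
σ₁ = P·E₁/ΣAE = 80700·2960/58880000 = 4.057 MPa.

4.06 MPa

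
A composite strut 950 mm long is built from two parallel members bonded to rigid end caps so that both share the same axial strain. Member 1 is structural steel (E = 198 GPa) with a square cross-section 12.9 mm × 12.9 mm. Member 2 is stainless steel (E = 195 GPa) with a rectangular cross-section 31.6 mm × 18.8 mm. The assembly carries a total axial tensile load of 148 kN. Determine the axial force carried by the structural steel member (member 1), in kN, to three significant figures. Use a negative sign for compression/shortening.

A_1 = 166.4 mm².
A_2 = 594.1 mm².
Equal strain + equilibrium ⇒ each member carries load in proportion to AE: A₁E₁ = 32950000 N, A₂E₂ = 115800000 N, ΣAE = 148800000 N.
F₁ = P·A₁E₁/ΣAE = 148000·32950000/148800000 = 32770 N.

32.8 kN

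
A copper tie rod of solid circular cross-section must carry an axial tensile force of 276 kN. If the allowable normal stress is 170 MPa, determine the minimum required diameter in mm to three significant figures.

Required area A ≥ P/σ_allow = 276000/170 = 1624 mm².
For a solid circular section, d ≥ √(4A/π) = 45.47 mm.

45.5 mm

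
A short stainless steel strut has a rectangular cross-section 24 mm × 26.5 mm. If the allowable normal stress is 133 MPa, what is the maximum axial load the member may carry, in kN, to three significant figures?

84.6 kN

A = 636 mm².
P_max = σ_allow · A = 133 · 636 = 84590 N = 84.59 kN.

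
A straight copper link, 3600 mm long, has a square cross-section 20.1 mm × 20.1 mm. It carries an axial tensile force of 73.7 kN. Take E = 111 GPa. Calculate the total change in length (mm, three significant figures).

5.92 mm

A = 404 mm².
δ_mech = NL/(AE) = 73700·3600/(404·111000) = 5.916 mm.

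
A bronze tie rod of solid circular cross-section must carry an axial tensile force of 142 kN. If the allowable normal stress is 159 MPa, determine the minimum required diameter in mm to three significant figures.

33.7 mm

Required area A ≥ P/σ_allow = 142000/159 = 893.1 mm².
For a solid circular section, d ≥ √(4A/π) = 33.72 mm.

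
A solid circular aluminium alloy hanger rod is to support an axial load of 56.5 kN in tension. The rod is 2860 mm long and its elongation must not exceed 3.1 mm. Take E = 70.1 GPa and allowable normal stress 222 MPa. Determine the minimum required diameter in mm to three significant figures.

30.8 mm

Required area A ≥ P/σ_allow = 56500/222 = 254.5 mm².
For a solid circular section, d ≥ √(4A/π) = 18 mm.
Elongation limit: A ≥ PL/(Eδ_allow) = 56500·2860/(70100·3.1) = 743.6 mm² ⇒ d ≥ 30.77 mm.
The elongation limit governs.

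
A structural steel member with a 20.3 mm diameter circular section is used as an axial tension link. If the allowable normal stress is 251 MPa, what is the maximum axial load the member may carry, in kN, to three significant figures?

A = 323.7 mm².
P_max = σ_allow · A = 251 · 323.7 = 81240 N = 81.24 kN.

81.2 kN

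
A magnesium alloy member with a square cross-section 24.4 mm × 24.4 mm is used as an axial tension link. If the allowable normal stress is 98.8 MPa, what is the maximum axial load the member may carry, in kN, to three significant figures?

58.8 kN

A = 595.4 mm².
P_max = σ_allow · A = 98.8 · 595.4 = 58820 N = 58.82 kN.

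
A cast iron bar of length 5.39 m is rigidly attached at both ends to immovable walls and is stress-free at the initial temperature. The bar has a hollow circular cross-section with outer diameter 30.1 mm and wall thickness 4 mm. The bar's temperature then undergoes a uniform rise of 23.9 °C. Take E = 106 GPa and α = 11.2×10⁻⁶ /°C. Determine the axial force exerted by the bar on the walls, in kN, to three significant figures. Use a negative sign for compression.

-9.31 kN

Free thermal expansion αLΔT = 11.2e-6 · 5390 · 23.9 = 1.443 mm.
The walls impose strain ε = −(1.443)/5390 = -2.6768e-04; σ = Eε = 106000 · -2.6768e-04 = -28.37 MPa.
Wall reaction R = σ·A = -28.37·328 = -9306 N = -9.306 kN.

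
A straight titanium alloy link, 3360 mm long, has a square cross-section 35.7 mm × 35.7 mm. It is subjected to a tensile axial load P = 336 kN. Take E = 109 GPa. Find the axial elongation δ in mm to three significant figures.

A = 1274 mm².
δ_mech = NL/(AE) = 336000·3360/(1274·109000) = 8.127 mm.

8.13 mm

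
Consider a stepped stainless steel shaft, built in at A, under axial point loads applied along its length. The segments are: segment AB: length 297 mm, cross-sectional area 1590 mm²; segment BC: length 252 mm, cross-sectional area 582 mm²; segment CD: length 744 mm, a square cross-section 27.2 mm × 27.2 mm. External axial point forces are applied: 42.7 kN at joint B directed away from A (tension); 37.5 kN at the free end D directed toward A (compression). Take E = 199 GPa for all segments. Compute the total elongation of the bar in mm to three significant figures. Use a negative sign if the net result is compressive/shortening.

Internal axial forces (sectioning from the free end, tension +): N_CD = -37.5 kN, N_BC = -37.5 kN, N_AB = 5.2 kN.
A_CD = 739.8 mm².
δ_AB = 5200·297/(1590·199000) = 0.004881 mm
δ_BC = -37500·252/(582·199000) = -0.08159 mm
δ_CD = -37500·744/(739.8·199000) = -0.1895 mm
δ = Σδ_i = -0.2662 mm.

-0.266 mm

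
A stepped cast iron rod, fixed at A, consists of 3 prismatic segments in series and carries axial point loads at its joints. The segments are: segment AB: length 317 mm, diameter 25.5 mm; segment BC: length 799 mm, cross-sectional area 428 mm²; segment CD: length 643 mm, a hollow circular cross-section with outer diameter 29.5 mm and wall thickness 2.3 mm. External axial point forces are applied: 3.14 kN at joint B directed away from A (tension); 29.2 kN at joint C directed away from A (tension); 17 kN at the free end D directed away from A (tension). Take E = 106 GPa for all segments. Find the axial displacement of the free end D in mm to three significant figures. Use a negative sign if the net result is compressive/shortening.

1.63 mm

Internal axial forces (sectioning from the free end, tension +): N_CD = 17 kN, N_BC = 46.2 kN, N_AB = 49.34 kN.
A_AB = 510.7 mm².
A_CD = 196.5 mm².
δ_AB = 49340·317/(510.7·106000) = 0.2889 mm
δ_BC = 46200·799/(428·106000) = 0.8137 mm
δ_CD = 17000·643/(196.5·106000) = 0.5247 mm
δ = Σδ_i = 1.627 mm.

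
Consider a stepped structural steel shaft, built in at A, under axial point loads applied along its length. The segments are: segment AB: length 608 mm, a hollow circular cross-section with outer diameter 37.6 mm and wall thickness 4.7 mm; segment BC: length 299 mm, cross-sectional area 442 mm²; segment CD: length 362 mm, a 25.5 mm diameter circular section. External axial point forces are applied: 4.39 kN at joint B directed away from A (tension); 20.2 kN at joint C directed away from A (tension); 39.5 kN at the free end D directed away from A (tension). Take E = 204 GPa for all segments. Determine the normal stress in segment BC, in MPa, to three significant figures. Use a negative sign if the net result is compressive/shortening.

135 MPa

Internal axial forces (sectioning from the free end, tension +): N_CD = 39.5 kN, N_BC = 59.7 kN, N_AB = 64.09 kN.
σ_BC = N_BC/A_BC = 59700/442 = 135.1 MPa.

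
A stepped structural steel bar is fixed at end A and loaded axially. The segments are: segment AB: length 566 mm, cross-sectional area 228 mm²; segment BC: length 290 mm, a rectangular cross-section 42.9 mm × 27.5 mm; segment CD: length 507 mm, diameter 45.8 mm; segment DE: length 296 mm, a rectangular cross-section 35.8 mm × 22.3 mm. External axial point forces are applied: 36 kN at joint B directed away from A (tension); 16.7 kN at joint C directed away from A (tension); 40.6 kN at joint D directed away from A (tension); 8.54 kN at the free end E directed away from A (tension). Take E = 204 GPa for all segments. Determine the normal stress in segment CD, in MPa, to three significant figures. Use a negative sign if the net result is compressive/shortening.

29.8 MPa

Internal axial forces (sectioning from the free end, tension +): N_DE = 8.54 kN, N_CD = 49.14 kN, N_BC = 65.84 kN, N_AB = 101.8 kN.
A_CD = 1647 mm².
σ_CD = N_CD/A_CD = 49140/1647 = 29.83 MPa.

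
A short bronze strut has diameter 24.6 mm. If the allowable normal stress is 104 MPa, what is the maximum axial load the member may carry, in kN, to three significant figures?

A = 475.3 mm².
P_max = σ_allow · A = 104 · 475.3 = 49430 N = 49.43 kN.

49.4 kN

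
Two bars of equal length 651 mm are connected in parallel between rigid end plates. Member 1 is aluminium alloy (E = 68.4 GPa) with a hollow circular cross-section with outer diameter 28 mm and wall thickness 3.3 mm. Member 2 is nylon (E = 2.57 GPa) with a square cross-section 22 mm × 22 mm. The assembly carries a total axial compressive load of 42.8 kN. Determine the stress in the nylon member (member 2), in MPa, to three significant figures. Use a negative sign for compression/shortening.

A_1 = 256.1 mm².
A_2 = 484 mm².
Equal strain + equilibrium ⇒ each member carries load in proportion to AE: A₁E₁ = 17520000 N, A₂E₂ = 1244000 N, ΣAE = 18760000 N.
σ₂ = P·E₂/ΣAE = -42800·2570/18760000 = -5.864 MPa.

-5.86 MPa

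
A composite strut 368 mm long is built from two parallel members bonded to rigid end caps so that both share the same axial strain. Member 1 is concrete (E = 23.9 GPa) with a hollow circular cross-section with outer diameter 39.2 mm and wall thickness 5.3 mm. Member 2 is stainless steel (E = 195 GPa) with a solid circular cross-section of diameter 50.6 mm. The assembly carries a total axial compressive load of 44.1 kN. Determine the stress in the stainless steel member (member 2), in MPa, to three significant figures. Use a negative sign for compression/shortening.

A_1 = 564.4 mm².
A_2 = 2011 mm².
Equal strain + equilibrium ⇒ each member carries load in proportion to AE: A₁E₁ = 13490000 N, A₂E₂ = 392100000 N, ΣAE = 405600000 N.
σ₂ = P·E₂/ΣAE = -44100·195000/405600000 = -21.2 MPa.

-21.2 MPa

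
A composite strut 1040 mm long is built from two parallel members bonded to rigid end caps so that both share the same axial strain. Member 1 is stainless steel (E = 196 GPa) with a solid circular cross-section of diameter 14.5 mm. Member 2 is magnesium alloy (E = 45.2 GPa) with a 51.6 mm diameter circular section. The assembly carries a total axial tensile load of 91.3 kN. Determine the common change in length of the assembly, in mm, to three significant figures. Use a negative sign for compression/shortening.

0.748 mm

A_1 = 165.1 mm².
A_2 = 2091 mm².
Equal strain + equilibrium ⇒ each member carries load in proportion to AE: A₁E₁ = 32370000 N, A₂E₂ = 94520000 N, ΣAE = 126900000 N.
δ = PL/ΣAE = 91300·1040/126900000 = 0.7483 mm.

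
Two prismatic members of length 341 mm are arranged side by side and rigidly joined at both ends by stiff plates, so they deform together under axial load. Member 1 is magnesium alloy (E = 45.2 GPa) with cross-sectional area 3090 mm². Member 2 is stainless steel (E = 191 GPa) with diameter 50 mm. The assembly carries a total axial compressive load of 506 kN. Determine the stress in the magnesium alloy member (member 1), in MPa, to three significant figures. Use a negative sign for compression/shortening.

-44.4 MPa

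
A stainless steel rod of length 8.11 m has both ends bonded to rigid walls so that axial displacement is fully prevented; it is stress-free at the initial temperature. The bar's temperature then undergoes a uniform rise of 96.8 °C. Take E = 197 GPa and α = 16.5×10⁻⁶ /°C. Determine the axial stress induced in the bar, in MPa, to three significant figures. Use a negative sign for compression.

-315 MPa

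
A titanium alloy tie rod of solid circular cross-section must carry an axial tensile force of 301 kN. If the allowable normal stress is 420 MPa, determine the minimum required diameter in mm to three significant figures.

Required area A ≥ P/σ_allow = 301000/420 = 716.7 mm².
For a solid circular section, d ≥ √(4A/π) = 30.21 mm.

30.2 mm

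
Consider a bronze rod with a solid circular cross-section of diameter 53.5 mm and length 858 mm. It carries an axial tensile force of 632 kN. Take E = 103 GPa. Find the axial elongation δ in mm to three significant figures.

2.34 mm

A = 2248 mm².
δ_mech = NL/(AE) = 632000·858/(2248·103000) = 2.342 mm.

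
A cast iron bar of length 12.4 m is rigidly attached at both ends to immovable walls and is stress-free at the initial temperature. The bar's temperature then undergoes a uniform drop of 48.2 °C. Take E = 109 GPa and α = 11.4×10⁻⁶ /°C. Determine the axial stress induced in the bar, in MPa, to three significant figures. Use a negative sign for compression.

59.9 MPa

Free thermal expansion αLΔT = 11.4e-6 · 12400 · -48.2 = -6.814 mm.
The walls impose strain ε = −(-6.814)/12400 = 5.4948e-04; σ = Eε = 109000 · 5.4948e-04 = 59.89 MPa.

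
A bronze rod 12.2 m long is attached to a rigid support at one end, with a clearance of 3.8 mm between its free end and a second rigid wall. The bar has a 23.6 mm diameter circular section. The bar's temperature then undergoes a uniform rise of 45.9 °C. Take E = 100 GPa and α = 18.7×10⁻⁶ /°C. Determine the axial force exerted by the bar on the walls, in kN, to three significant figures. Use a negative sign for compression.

Free thermal expansion αLΔT = 18.7e-6 · 12200 · 45.9 = 10.47 mm.
The walls engage after the gap closes; constrained expansion = 10.47 − 3.8 = 6.672 mm.
The walls impose strain ε = −(6.672)/12200 = -5.4685e-04; σ = Eε = 100000 · -5.4685e-04 = -54.69 MPa.
Wall reaction R = σ·A = -54.69·437.4 = -23920 N = -23.92 kN.

-23.9 kN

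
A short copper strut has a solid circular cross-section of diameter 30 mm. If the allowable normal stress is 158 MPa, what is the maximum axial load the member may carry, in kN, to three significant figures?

A = 706.9 mm².
P_max = σ_allow · A = 158 · 706.9 = 111700 N = 111.7 kN.

112 kN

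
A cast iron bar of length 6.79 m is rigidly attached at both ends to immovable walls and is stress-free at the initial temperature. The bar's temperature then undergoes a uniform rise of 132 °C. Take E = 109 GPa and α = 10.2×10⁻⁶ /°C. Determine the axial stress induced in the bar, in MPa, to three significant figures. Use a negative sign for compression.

Free thermal expansion αLΔT = 10.2e-6 · 6790 · 132 = 9.142 mm.
The walls impose strain ε = −(9.142)/6790 = -1.3464e-03; σ = Eε = 109000 · -1.3464e-03 = -146.8 MPa.

-147 MPa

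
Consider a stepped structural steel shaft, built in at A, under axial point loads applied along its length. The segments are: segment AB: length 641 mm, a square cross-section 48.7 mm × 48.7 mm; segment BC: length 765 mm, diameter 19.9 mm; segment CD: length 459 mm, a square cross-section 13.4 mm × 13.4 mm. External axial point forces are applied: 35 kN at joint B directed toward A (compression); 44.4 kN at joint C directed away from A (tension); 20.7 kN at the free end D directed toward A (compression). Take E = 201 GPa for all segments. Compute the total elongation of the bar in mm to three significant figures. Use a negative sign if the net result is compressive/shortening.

0.0116 mm

Internal axial forces (sectioning from the free end, tension +): N_CD = -20.7 kN, N_BC = 23.7 kN, N_AB = -11.3 kN.
A_AB = 2372 mm².
A_BC = 311 mm².
A_CD = 179.6 mm².
δ_AB = -11300·641/(2372·201000) = -0.01519 mm
δ_BC = 23700·765/(311·201000) = 0.29 mm
δ_CD = -20700·459/(179.6·201000) = -0.2633 mm
δ = Σδ_i = 0.01156 mm.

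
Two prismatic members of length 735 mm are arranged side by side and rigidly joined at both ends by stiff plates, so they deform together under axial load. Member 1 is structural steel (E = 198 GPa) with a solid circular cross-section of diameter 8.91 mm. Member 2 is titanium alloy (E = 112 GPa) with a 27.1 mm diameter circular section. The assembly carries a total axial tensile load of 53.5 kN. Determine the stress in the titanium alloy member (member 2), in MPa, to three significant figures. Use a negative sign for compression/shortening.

77.9 MPa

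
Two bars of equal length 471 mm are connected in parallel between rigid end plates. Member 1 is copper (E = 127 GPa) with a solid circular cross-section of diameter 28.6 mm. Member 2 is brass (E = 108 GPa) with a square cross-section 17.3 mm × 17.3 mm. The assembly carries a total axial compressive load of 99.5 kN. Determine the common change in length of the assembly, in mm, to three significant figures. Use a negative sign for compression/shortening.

A_1 = 642.4 mm².
A_2 = 299.3 mm².
Equal strain + equilibrium ⇒ each member carries load in proportion to AE: A₁E₁ = 81590000 N, A₂E₂ = 32320000 N, ΣAE = 113900000 N.
δ = PL/ΣAE = -99500·471/113900000 = -0.4114 mm.

-0.411 mm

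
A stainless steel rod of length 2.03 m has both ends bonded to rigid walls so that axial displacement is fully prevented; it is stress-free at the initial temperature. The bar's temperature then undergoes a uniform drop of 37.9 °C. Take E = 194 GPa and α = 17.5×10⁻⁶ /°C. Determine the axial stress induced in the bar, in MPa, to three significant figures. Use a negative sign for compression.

129 MPa

Free thermal expansion αLΔT = 17.5e-6 · 2030 · -37.9 = -1.346 mm.
The walls impose strain ε = −(-1.346)/2030 = 6.6325e-04; σ = Eε = 194000 · 6.6325e-04 = 128.7 MPa.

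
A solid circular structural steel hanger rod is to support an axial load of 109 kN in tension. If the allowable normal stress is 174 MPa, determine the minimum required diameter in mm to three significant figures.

28.2 mm

Required area A ≥ P/σ_allow = 109000/174 = 626.4 mm².
For a solid circular section, d ≥ √(4A/π) = 28.24 mm.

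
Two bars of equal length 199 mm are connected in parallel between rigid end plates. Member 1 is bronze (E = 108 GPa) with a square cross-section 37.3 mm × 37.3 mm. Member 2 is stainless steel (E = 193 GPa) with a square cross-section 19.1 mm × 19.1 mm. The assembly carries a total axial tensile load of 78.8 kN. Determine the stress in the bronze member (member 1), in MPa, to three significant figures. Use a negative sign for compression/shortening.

38.6 MPa

A_1 = 1391 mm².
A_2 = 364.8 mm².
Equal strain + equilibrium ⇒ each member carries load in proportion to AE: A₁E₁ = 150300000 N, A₂E₂ = 70410000 N, ΣAE = 220700000 N.
σ₁ = P·E₁/ΣAE = 78800·108000/220700000 = 38.57 MPa.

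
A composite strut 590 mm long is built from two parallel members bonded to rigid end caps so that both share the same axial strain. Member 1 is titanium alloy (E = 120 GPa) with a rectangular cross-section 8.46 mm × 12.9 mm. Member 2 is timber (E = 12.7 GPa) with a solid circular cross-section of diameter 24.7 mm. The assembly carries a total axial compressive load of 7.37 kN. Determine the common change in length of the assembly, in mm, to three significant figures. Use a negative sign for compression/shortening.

A_1 = 109.1 mm².
A_2 = 479.2 mm².
Equal strain + equilibrium ⇒ each member carries load in proportion to AE: A₁E₁ = 13100000 N, A₂E₂ = 6085000 N, ΣAE = 19180000 N.
δ = PL/ΣAE = -7370·590/19180000 = -0.2267 mm.

-0.227 mm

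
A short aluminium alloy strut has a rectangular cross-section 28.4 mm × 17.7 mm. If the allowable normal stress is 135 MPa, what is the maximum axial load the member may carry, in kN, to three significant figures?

A = 502.7 mm².
P_max = σ_allow · A = 135 · 502.7 = 67860 N = 67.86 kN.

67.9 kN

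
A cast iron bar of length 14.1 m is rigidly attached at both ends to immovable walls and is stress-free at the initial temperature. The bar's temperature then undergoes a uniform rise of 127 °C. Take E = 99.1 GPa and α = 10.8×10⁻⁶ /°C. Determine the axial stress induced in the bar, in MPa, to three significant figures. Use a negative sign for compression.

-136 MPa

Free thermal expansion αLΔT = 10.8e-6 · 14100 · 127 = 19.34 mm.
The walls impose strain ε = −(19.34)/14100 = -1.3716e-03; σ = Eε = 99100 · -1.3716e-03 = -135.9 MPa.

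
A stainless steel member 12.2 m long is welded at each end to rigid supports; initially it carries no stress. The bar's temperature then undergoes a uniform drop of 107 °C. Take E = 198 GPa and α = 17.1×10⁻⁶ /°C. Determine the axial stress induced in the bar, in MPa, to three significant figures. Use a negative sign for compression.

362 MPa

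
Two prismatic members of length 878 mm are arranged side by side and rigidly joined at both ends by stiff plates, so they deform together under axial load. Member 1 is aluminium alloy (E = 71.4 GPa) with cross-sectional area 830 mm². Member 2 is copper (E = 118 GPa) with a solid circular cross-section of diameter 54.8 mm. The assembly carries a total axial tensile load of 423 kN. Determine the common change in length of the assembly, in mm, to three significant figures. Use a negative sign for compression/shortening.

1.10 mm

A_2 = 2359 mm².
Equal strain + equilibrium ⇒ each member carries load in proportion to AE: A₁E₁ = 59260000 N, A₂E₂ = 278300000 N, ΣAE = 337600000 N.
δ = PL/ΣAE = 423000·878/337600000 = 1.1 mm.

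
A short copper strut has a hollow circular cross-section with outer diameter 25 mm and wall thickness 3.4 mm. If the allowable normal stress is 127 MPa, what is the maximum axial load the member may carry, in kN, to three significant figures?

A = 230.7 mm².
P_max = σ_allow · A = 127 · 230.7 = 29300 N = 29.3 kN.

29.3 kN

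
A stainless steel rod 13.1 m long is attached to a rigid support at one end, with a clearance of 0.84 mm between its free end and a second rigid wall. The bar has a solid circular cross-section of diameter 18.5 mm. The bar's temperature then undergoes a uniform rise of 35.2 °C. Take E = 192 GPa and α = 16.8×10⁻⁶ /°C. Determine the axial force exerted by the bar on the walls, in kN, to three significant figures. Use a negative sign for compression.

Free thermal expansion αLΔT = 16.8e-6 · 13100 · 35.2 = 7.747 mm.
The walls engage after the gap closes; constrained expansion = 7.747 − 0.84 = 6.907 mm.
The walls impose strain ε = −(6.907)/13100 = -5.2724e-04; σ = Eε = 192000 · -5.2724e-04 = -101.2 MPa.
Wall reaction R = σ·A = -101.2·268.8 = -27210 N = -27.21 kN.

-27.2 kN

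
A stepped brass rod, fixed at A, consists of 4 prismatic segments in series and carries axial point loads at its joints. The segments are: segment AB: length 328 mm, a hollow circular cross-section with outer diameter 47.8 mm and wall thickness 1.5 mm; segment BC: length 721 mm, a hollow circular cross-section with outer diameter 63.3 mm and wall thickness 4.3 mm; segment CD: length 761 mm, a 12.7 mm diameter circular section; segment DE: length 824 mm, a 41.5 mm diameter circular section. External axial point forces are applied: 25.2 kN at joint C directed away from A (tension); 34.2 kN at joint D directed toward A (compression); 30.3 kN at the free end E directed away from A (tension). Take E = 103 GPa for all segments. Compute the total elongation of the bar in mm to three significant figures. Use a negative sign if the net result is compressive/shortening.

Internal axial forces (sectioning from the free end, tension +): N_DE = 30.3 kN, N_CD = -3.9 kN, N_BC = 21.3 kN, N_AB = 21.3 kN.
A_AB = 218.2 mm².
A_BC = 797 mm².
A_CD = 126.7 mm².
A_DE = 1353 mm².
δ_AB = 21300·328/(218.2·103000) = 0.3109 mm
δ_BC = 21300·721/(797·103000) = 0.1871 mm
δ_CD = -3900·761/(126.7·103000) = -0.2275 mm
δ_DE = 30300·824/(1353·103000) = 0.1792 mm
δ = Σδ_i = 0.4497 mm.

0.450 mm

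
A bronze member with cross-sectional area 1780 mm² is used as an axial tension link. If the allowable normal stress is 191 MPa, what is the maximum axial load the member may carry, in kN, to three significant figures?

340 kN

P_max = σ_allow · A = 191 · 1780 = 340000 N = 340 kN.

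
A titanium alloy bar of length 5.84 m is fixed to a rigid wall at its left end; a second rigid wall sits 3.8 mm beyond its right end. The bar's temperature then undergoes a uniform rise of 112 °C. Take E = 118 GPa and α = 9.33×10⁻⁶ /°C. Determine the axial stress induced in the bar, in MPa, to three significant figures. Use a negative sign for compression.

Free thermal expansion αLΔT = 9.33e-6 · 5840 · 112 = 6.103 mm.
The walls engage after the gap closes; constrained expansion = 6.103 − 3.8 = 2.303 mm.
The walls impose strain ε = −(2.303)/5840 = -3.9428e-04; σ = Eε = 118000 · -3.9428e-04 = -46.52 MPa.

-46.5 MPa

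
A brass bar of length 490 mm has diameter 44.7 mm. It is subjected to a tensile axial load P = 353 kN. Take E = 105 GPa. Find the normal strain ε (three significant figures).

A = 1569 mm².
σ = N/A = 224.9 MPa; ε = σ/E = 224.9/105000 = 2.142e-03.

0.00214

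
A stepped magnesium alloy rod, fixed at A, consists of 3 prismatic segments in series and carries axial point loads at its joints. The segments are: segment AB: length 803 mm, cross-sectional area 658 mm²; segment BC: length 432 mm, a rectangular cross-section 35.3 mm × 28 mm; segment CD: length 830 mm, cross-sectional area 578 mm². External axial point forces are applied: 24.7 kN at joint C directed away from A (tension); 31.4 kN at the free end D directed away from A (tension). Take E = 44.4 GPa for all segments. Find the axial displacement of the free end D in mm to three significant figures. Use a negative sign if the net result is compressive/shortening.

3.11 mm

Internal axial forces (sectioning from the free end, tension +): N_CD = 31.4 kN, N_BC = 56.1 kN, N_AB = 56.1 kN.
A_BC = 988.4 mm².
δ_AB = 56100·803/(658·44400) = 1.542 mm
δ_BC = 56100·432/(988.4·44400) = 0.5522 mm
δ_CD = 31400·830/(578·44400) = 1.016 mm
δ = Σδ_i = 3.11 mm.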